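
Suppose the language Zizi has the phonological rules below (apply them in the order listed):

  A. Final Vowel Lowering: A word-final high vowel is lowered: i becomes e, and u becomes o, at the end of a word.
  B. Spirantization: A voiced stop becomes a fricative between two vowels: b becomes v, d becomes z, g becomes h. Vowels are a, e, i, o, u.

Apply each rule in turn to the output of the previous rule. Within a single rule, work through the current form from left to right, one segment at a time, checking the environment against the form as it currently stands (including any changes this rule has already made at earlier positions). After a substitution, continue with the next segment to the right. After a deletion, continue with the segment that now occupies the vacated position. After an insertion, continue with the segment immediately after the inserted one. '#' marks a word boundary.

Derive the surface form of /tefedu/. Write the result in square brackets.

A Final Vowel Lowering: [tefedu] → [tefedo]
B Spirantization: [tefedo] → [tefezo]

[tefezo]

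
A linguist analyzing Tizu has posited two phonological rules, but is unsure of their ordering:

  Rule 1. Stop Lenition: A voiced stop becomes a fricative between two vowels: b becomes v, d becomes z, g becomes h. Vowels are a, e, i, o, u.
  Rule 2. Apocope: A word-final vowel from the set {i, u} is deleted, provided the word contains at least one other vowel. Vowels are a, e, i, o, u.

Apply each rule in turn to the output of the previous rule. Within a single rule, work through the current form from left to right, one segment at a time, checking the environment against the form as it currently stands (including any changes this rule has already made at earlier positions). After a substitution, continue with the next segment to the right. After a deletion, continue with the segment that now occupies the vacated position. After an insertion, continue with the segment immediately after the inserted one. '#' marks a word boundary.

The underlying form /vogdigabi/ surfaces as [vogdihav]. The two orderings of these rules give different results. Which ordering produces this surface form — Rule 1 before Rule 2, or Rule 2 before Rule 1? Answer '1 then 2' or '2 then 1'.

1 then 2

Order 1 then 2:
  1 Stop Lenition: [vogdigabi] → [vogdihavi]
  2 Apocope: [vogdihavi] → [vogdihav]
  result: [vogdihav]
Order 2 then 1:
  2 Apocope: [vogdigabi] → [vogdigab]
  1 Stop Lenition: [vogdigab] → [vogdihab]
  result: [vogdihab]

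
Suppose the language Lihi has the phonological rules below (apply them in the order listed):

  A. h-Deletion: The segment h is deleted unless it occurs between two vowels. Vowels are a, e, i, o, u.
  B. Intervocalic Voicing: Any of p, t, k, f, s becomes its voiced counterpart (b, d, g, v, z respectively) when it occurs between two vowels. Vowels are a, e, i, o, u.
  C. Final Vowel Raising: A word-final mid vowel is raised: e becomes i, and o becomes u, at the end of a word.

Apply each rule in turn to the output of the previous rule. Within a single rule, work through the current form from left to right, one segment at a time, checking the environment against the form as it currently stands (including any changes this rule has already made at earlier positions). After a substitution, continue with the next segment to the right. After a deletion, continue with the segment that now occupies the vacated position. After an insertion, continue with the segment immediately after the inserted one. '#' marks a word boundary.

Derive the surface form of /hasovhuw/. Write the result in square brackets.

A h-Deletion: [hasovhuw] → [asovuw]
B Intervocalic Voicing: [asovuw] → [azovuw]
C Final Vowel Raising: no change — [azovuw]

[azovuw]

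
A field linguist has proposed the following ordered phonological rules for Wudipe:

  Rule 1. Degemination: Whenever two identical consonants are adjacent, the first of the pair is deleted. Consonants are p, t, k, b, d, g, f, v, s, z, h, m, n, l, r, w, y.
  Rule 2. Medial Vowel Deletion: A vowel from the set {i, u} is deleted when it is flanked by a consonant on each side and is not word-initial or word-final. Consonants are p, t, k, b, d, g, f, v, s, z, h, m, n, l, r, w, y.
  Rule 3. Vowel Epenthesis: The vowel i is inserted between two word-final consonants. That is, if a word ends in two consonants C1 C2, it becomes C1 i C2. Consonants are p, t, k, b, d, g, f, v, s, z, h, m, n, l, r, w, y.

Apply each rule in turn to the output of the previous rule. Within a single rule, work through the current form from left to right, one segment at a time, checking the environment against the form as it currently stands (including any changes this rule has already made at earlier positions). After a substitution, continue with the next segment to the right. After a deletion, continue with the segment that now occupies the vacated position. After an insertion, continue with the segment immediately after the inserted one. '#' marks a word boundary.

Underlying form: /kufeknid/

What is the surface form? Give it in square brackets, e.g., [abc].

[kfeknid]

Rule 1 Degemination: no change — [kufeknid]
Rule 2 Medial Vowel Deletion: [kufeknid] → [kfeknd]
Rule 3 Vowel Epenthesis: [kfeknd] → [kfeknid]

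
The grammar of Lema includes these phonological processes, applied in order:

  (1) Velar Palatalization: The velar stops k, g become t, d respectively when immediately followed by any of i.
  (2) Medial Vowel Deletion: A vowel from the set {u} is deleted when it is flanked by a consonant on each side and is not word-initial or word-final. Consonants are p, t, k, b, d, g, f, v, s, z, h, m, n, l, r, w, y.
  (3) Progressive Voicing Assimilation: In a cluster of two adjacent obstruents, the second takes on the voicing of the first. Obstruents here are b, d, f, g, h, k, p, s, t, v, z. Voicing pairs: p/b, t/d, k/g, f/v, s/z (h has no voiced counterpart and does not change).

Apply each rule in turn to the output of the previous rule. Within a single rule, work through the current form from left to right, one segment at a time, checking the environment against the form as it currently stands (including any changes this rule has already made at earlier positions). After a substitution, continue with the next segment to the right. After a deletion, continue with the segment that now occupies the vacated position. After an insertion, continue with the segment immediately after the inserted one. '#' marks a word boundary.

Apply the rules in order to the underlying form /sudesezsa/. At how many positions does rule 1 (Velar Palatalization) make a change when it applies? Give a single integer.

0

(1) Velar Palatalization: no change — [sudesezsa]
(2) Medial Vowel Deletion: [sudesezsa] → [sdesezsa]
(3) Progressive Voicing Assimilation: [sdesezsa] → [stesezza]
Rule 1 changed 0 position(s).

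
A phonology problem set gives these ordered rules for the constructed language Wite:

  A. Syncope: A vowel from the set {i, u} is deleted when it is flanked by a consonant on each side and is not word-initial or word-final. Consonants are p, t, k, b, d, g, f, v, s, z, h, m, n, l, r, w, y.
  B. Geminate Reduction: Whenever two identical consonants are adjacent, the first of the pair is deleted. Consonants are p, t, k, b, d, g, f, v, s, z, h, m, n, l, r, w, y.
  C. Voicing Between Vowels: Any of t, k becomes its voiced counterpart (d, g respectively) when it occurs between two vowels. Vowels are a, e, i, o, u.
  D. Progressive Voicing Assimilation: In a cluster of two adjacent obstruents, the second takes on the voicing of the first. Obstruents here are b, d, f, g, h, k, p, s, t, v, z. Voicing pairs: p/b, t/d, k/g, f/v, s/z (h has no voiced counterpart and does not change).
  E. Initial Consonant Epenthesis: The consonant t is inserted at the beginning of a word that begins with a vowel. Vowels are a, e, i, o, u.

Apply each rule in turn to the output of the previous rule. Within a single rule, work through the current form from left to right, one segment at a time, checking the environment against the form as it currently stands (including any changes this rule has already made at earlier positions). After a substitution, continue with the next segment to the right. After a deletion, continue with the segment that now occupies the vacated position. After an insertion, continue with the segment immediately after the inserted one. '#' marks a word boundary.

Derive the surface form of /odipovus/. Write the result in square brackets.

[todbovz]

A Syncope: [odipovus] → [odpovs]
B Geminate Reduction: no change — [odpovs]
C Voicing Between Vowels: no change — [odpovs]
D Progressive Voicing Assimilation: [odpovs] → [odbovz]
E Initial Consonant Epenthesis: [odbovz] → [todbovz]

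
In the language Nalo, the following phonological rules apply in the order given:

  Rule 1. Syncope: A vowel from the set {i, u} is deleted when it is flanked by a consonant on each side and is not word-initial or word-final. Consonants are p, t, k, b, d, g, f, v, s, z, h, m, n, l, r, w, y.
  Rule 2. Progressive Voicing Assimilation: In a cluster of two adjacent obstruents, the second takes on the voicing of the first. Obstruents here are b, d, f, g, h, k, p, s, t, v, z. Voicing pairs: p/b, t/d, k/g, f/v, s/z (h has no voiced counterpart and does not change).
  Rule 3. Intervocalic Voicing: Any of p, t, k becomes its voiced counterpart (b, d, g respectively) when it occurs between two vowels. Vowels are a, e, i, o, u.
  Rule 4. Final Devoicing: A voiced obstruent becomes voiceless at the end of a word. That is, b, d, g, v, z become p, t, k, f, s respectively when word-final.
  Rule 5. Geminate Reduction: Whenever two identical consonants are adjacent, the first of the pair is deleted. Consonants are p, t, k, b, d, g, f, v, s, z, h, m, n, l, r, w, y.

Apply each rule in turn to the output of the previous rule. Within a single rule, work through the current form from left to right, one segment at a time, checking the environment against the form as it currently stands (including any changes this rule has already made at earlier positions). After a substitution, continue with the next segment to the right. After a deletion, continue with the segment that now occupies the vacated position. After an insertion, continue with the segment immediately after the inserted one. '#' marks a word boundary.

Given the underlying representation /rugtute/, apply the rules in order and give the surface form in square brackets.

Rule 1 Syncope: [rugtute] → [rgtte]
Rule 2 Progressive Voicing Assimilation: [rgtte] → [rgdde]
Rule 3 Intervocalic Voicing: no change — [rgdde]
Rule 4 Final Devoicing: no change — [rgdde]
Rule 5 Geminate Reduction: [rgdde] → [rgde]

[rgde]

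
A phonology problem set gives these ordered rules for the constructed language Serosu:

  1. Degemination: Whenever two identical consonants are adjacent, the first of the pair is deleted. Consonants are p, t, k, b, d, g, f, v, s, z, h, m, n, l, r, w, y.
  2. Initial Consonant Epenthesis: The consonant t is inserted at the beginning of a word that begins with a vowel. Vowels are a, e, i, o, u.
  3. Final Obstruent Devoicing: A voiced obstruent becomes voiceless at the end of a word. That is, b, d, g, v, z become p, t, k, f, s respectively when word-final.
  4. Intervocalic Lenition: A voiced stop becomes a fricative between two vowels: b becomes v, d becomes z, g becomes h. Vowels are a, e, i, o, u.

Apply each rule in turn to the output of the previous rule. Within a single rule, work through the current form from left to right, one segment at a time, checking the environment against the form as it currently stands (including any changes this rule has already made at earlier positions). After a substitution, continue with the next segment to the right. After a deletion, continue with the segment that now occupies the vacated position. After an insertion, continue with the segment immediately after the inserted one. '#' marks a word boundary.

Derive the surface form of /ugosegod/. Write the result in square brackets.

1 Degemination: no change — [ugosegod]
2 Initial Consonant Epenthesis: [ugosegod] → [tugosegod]
3 Final Obstruent Devoicing: [tugosegod] → [tugosegot]
4 Intervocalic Lenition: [tugosegot] → [tuhosehot]

[tuhosehot]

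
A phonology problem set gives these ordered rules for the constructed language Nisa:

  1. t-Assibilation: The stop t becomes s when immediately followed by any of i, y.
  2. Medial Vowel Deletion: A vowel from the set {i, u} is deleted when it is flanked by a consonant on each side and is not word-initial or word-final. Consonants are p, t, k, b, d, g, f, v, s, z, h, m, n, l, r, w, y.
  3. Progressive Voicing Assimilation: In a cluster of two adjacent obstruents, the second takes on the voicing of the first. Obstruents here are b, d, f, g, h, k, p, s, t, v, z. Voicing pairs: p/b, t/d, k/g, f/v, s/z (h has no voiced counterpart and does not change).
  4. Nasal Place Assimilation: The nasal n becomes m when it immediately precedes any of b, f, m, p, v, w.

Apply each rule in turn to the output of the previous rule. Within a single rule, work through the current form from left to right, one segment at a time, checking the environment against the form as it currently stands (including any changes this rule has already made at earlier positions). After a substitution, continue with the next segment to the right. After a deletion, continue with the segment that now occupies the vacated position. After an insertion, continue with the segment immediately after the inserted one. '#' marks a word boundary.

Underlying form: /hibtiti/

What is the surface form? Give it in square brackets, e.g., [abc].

[hpssi]

1 t-Assibilation: [hibtiti] → [hibsisi]
2 Medial Vowel Deletion: [hibsisi] → [hbssi]
3 Progressive Voicing Assimilation: [hbssi] → [hpssi]
4 Nasal Place Assimilation: no change — [hpssi]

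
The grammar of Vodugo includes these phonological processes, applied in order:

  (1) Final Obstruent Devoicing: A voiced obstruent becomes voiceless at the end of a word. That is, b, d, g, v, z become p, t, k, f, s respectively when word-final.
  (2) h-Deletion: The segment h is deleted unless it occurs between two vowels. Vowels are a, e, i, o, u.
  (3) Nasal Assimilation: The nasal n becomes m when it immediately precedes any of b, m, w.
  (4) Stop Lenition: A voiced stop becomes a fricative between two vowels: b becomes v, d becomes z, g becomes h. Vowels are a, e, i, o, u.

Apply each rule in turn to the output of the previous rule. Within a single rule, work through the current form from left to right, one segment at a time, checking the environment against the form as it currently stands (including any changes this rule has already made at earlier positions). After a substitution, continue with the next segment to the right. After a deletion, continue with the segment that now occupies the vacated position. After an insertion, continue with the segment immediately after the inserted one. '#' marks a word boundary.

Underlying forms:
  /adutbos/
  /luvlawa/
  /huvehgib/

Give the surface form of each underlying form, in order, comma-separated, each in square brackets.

[azutbos], [luvlawa], [uvehip]

/adutbos/:
  (1) Final Obstruent Devoicing: no change — [adutbos]
  (2) h-Deletion: no change — [adutbos]
  (3) Nasal Assimilation: no change — [adutbos]
  (4) Stop Lenition: [adutbos] → [azutbos]
/luvlawa/:
  (1) Final Obstruent Devoicing: no change — [luvlawa]
  (2) h-Deletion: no change — [luvlawa]
  (3) Nasal Assimilation: no change — [luvlawa]
  (4) Stop Lenition: no change — [luvlawa]
/huvehgib/:
  (1) Final Obstruent Devoicing: [huvehgib] → [huvehgip]
  (2) h-Deletion: [huvehgip] → [uvegip]
  (3) Nasal Assimilation: no change — [uvegip]
  (4) Stop Lenition: [uvegip] → [uvehip]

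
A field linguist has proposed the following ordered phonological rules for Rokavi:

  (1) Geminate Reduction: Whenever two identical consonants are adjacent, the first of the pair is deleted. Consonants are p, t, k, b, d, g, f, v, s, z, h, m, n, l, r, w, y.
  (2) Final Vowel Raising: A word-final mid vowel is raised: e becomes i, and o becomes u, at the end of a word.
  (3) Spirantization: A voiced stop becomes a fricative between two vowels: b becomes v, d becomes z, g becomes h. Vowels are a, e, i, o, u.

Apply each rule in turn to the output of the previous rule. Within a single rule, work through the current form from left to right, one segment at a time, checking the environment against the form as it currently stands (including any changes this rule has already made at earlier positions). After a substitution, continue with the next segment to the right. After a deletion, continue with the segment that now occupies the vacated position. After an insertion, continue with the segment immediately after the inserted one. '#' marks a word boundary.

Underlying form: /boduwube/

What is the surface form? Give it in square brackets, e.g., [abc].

(1) Geminate Reduction: no change — [boduwube]
(2) Final Vowel Raising: [boduwube] → [boduwubi]
(3) Spirantization: [boduwubi] → [bozuwuvi]

[bozuwuvi]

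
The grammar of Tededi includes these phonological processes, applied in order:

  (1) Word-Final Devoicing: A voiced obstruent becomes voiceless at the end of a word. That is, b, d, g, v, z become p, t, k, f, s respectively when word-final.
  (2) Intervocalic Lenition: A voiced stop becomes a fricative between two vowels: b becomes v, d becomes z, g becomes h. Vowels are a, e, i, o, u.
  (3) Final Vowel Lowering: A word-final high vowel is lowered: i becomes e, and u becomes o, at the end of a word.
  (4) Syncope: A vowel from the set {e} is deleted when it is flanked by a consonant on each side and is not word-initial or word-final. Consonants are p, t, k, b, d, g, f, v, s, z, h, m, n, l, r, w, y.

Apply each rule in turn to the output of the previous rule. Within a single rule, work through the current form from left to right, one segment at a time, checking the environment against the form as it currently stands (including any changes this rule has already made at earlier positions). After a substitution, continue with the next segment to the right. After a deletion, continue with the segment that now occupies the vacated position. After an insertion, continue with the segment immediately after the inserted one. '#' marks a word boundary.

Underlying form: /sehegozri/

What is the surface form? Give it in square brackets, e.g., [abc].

(1) Word-Final Devoicing: no change — [sehegozri]
(2) Intervocalic Lenition: [sehegozri] → [sehehozri]
(3) Final Vowel Lowering: [sehehozri] → [sehehozre]
(4) Syncope: [sehehozre] → [shhozre]

[shhozre]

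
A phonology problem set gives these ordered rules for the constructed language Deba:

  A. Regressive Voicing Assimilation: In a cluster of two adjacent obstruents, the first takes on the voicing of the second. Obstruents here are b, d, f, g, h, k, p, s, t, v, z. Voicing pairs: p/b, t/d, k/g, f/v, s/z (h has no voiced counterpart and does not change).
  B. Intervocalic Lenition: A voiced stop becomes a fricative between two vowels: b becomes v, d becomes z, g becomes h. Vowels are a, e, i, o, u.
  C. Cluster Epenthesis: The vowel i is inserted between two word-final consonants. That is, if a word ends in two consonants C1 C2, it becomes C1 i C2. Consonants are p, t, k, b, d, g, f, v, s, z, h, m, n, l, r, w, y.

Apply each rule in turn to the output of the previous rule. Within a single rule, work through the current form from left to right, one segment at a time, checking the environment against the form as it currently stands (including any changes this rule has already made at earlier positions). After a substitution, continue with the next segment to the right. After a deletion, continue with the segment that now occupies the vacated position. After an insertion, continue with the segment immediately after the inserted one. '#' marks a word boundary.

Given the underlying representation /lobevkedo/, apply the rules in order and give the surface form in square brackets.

[lovefkezo]

A Regressive Voicing Assimilation: [lobevkedo] → [lobefkedo]
B Intervocalic Lenition: [lobefkedo] → [lovefkezo]
C Cluster Epenthesis: no change — [lovefkezo]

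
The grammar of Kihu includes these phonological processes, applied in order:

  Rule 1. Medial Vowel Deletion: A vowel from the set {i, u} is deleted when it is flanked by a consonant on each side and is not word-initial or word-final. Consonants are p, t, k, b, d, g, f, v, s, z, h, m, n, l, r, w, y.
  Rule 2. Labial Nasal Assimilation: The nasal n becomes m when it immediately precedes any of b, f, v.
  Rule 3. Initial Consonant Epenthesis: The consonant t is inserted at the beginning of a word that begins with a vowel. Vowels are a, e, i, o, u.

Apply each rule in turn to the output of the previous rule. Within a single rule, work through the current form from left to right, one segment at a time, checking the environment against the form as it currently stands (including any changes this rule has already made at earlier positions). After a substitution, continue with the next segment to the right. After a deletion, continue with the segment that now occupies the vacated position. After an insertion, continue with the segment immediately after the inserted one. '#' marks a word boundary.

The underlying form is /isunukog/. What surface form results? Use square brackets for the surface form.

[tisnkog]

Rule 1 Medial Vowel Deletion: [isunukog] → [isnkog]
Rule 2 Labial Nasal Assimilation: no change — [isnkog]
Rule 3 Initial Consonant Epenthesis: [isnkog] → [tisnkog]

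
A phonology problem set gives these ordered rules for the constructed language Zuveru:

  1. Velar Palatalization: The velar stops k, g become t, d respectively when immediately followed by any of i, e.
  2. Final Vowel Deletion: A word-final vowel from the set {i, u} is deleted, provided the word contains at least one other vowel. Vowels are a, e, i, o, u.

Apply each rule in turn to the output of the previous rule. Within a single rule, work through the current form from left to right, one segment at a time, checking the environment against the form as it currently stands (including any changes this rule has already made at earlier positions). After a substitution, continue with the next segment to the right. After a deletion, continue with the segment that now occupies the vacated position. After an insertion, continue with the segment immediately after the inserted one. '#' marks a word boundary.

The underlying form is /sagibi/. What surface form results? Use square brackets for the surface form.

[sadib]

1 Velar Palatalization: [sagibi] → [sadibi]
2 Final Vowel Deletion: [sadibi] → [sadib]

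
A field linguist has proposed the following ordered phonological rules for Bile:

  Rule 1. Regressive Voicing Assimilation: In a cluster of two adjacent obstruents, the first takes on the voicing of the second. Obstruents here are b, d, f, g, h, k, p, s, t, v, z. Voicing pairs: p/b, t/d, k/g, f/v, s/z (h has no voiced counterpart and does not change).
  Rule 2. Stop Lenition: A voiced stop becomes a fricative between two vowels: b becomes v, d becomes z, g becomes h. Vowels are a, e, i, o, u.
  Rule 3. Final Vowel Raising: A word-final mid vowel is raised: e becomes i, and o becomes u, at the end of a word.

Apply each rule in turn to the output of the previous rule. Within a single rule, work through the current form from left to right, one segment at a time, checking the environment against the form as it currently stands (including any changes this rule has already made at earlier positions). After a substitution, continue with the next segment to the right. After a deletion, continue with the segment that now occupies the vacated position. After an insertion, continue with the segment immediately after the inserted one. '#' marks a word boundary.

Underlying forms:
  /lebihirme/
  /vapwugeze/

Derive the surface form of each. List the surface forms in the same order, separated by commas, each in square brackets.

/lebihirme/:
  Rule 1 Regressive Voicing Assimilation: no change — [lebihirme]
  Rule 2 Stop Lenition: [lebihirme] → [levihirme]
  Rule 3 Final Vowel Raising: [levihirme] → [levihirmi]
/vapwugeze/:
  Rule 1 Regressive Voicing Assimilation: no change — [vapwugeze]
  Rule 2 Stop Lenition: [vapwugeze] → [vapwuheze]
  Rule 3 Final Vowel Raising: [vapwuheze] → [vapwuhezi]

[levihirmi], [vapwuhezi]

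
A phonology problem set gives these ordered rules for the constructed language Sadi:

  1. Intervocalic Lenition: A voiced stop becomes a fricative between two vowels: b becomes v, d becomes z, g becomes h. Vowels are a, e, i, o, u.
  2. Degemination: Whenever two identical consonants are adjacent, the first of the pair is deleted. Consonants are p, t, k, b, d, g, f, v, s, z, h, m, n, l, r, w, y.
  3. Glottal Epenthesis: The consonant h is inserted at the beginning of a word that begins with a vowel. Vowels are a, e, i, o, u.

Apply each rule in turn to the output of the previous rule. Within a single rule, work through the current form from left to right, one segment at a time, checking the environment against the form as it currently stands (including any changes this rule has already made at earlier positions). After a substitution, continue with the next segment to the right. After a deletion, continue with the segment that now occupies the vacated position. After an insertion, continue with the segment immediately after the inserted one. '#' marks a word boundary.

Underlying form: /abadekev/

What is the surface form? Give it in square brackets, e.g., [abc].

[havazekev]

1 Intervocalic Lenition: [abadekev] → [avazekev]
2 Degemination: no change — [avazekev]
3 Glottal Epenthesis: [avazekev] → [havazekev]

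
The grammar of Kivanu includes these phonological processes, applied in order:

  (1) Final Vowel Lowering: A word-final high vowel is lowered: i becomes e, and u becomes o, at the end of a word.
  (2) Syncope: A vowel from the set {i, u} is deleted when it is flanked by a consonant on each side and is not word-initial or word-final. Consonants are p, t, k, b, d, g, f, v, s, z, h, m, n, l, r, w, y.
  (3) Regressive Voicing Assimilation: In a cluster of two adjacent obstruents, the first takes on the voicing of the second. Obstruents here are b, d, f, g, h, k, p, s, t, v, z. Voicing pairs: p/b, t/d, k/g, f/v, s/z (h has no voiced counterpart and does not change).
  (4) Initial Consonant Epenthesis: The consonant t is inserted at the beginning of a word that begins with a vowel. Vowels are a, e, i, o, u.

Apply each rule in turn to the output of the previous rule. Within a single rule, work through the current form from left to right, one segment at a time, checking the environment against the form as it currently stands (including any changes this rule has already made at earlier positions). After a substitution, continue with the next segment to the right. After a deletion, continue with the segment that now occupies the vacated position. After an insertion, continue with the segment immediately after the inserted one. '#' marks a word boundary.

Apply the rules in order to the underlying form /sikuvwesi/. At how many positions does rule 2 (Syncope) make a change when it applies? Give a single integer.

2

(1) Final Vowel Lowering: [sikuvwesi] → [sikuvwese]
(2) Syncope: [sikuvwese] → [skvwese]
(3) Regressive Voicing Assimilation: [skvwese] → [sgvwese]
(4) Initial Consonant Epenthesis: no change — [sgvwese]
Rule 2 changed 2 position(s).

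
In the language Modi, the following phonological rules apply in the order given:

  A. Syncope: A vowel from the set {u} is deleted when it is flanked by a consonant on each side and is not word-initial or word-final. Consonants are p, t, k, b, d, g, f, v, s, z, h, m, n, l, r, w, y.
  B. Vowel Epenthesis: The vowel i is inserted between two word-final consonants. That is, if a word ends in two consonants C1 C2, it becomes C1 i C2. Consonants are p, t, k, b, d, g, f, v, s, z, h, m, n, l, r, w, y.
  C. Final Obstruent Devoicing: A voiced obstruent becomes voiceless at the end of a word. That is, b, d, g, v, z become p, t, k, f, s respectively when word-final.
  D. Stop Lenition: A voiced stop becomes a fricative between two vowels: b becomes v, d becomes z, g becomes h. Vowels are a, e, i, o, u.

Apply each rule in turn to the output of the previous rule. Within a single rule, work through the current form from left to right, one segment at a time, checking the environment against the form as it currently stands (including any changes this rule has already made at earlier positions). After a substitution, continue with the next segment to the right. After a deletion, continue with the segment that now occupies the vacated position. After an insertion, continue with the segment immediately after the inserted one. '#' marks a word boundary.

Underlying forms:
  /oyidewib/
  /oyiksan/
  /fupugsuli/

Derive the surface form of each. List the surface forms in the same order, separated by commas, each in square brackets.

[oyizewip], [oyiksan], [fpgsli]

/oyidewib/:
  A Syncope: no change — [oyidewib]
  B Vowel Epenthesis: no change — [oyidewib]
  C Final Obstruent Devoicing: [oyidewib] → [oyidewip]
  D Stop Lenition: [oyidewip] → [oyizewip]
/oyiksan/:
  A Syncope: no change — [oyiksan]
  B Vowel Epenthesis: no change — [oyiksan]
  C Final Obstruent Devoicing: no change — [oyiksan]
  D Stop Lenition: no change — [oyiksan]
/fupugsuli/:
  A Syncope: [fupugsuli] → [fpgsli]
  B Vowel Epenthesis: no change — [fpgsli]
  C Final Obstruent Devoicing: no change — [fpgsli]
  D Stop Lenition: no change — [fpgsli]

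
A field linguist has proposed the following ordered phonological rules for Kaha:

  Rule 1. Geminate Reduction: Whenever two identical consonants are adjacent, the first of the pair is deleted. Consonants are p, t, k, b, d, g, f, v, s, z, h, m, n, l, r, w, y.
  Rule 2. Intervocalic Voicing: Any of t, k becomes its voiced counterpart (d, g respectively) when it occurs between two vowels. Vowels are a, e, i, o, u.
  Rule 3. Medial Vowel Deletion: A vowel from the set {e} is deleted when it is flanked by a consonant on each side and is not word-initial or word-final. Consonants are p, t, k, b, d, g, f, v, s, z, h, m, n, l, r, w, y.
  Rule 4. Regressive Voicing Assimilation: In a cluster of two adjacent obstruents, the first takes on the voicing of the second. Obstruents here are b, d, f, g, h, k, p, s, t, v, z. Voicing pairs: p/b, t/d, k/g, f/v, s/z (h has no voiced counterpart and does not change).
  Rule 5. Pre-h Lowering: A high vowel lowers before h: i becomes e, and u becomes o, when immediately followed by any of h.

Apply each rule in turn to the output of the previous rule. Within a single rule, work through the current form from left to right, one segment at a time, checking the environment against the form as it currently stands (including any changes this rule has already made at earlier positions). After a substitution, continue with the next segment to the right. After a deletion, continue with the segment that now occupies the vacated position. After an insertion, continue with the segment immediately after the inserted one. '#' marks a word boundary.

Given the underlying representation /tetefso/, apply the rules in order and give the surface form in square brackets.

Rule 1 Geminate Reduction: no change — [tetefso]
Rule 2 Intervocalic Voicing: [tetefso] → [tedefso]
Rule 3 Medial Vowel Deletion: [tedefso] → [tdfso]
Rule 4 Regressive Voicing Assimilation: [tdfso] → [dtfso]
Rule 5 Pre-h Lowering: no change — [dtfso]

[dtfso]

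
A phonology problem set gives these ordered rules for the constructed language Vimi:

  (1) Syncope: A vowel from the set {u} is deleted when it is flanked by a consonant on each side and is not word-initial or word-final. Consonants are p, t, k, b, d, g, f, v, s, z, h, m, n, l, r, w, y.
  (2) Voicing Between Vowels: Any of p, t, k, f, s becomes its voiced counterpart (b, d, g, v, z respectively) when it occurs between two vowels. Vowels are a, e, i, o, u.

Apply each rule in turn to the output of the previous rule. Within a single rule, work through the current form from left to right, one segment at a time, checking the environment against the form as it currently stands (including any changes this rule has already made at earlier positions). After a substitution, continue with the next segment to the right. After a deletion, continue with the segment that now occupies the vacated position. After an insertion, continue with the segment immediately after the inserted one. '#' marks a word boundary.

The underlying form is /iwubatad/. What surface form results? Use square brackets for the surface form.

(1) Syncope: [iwubatad] → [iwbatad]
(2) Voicing Between Vowels: [iwbatad] → [iwbadad]

[iwbadad]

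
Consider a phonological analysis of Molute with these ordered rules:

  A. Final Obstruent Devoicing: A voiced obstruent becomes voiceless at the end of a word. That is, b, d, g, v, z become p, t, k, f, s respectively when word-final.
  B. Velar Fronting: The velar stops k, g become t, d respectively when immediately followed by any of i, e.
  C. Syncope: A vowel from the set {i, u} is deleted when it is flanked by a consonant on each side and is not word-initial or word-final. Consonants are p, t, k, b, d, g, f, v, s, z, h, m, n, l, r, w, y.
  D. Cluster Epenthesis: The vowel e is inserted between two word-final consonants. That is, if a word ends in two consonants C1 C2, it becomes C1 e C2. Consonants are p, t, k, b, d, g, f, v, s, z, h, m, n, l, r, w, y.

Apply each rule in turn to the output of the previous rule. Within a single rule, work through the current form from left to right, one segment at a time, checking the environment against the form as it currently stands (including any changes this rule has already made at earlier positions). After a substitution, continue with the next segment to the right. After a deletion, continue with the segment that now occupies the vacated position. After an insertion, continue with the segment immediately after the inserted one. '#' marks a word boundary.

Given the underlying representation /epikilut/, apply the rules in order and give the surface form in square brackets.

[eptlet]

A Final Obstruent Devoicing: no change — [epikilut]
B Velar Fronting: [epikilut] → [epitilut]
C Syncope: [epitilut] → [eptlt]
D Cluster Epenthesis: [eptlt] → [eptlet]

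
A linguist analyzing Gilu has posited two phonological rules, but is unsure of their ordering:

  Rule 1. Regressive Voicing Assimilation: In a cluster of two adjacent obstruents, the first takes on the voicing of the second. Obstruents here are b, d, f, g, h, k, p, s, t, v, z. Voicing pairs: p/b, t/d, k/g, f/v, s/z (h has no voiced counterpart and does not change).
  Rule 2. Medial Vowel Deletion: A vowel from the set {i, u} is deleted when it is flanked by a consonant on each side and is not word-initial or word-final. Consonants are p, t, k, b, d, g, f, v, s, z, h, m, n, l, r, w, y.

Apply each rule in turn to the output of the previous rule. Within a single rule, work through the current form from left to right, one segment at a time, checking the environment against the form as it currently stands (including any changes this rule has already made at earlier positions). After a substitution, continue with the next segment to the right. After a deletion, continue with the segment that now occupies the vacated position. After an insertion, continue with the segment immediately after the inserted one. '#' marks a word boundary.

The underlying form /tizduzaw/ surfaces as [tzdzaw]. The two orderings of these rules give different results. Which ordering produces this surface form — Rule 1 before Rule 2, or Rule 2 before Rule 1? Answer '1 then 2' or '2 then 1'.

Order 1 then 2:
  1 Regressive Voicing Assimilation: no change — [tizduzaw]
  2 Medial Vowel Deletion: [tizduzaw] → [tzdzaw]
  result: [tzdzaw]
Order 2 then 1:
  2 Medial Vowel Deletion: [tizduzaw] → [tzdzaw]
  1 Regressive Voicing Assimilation: [tzdzaw] → [dzdzaw]
  result: [dzdzaw]

1 then 2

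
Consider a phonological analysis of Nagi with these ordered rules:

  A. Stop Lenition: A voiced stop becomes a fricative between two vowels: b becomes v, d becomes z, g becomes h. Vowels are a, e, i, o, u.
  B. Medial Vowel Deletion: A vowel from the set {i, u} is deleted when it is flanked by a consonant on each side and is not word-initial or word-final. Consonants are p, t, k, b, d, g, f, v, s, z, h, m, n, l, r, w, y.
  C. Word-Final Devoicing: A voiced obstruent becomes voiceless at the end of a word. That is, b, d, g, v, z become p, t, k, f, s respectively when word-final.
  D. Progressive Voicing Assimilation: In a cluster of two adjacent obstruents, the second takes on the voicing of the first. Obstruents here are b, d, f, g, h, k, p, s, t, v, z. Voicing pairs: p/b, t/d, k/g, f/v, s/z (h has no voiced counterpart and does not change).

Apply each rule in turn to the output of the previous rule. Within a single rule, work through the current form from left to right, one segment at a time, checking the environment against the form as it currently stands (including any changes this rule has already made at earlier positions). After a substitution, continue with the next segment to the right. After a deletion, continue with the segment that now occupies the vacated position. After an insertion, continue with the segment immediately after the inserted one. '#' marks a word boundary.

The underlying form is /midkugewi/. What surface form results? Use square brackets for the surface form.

[mdghewi]

A Stop Lenition: [midkugewi] → [midkuhewi]
B Medial Vowel Deletion: [midkuhewi] → [mdkhewi]
C Word-Final Devoicing: no change — [mdkhewi]
D Progressive Voicing Assimilation: [mdkhewi] → [mdghewi]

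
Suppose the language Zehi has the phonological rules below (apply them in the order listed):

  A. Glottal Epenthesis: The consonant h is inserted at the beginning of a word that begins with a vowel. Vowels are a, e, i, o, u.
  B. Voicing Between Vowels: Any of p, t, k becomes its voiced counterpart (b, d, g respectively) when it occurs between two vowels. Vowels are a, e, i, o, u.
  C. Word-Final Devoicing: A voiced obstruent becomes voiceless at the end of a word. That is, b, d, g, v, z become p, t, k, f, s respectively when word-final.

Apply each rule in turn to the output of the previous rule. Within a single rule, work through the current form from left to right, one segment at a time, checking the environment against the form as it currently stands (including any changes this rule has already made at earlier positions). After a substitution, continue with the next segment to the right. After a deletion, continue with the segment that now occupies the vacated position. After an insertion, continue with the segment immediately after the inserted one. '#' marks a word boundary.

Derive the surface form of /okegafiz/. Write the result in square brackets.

A Glottal Epenthesis: [okegafiz] → [hokegafiz]
B Voicing Between Vowels: [hokegafiz] → [hogegafiz]
C Word-Final Devoicing: [hogegafiz] → [hogegafis]

[hogegafis]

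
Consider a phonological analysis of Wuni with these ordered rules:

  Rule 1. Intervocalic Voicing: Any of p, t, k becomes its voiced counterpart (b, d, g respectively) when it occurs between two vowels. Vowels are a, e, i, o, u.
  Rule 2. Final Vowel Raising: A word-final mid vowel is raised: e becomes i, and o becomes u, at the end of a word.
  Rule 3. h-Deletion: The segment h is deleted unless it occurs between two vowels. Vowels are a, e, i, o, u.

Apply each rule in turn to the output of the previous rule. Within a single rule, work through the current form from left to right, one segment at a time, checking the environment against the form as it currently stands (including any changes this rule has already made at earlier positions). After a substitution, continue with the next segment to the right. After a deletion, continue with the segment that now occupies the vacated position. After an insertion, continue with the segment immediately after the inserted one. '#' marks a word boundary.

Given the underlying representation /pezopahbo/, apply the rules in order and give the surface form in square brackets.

Rule 1 Intervocalic Voicing: [pezopahbo] → [pezobahbo]
Rule 2 Final Vowel Raising: [pezobahbo] → [pezobahbu]
Rule 3 h-Deletion: [pezobahbu] → [pezobabu]

[pezobabu]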